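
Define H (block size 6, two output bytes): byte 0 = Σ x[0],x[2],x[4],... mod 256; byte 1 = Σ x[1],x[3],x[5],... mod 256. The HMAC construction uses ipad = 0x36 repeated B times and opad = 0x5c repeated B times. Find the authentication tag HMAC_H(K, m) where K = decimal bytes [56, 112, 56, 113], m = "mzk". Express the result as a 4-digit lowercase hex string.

Key decimal bytes [56, 112, 56, 113] = 38 70 38 71 is 4 bytes ≤ B = 6; zero-pad to 6 bytes: K' = 38 70 38 71 00 00.
K' ⊕ ipad = 0e 46 0e 47 36 36.  K' ⊕ opad = 64 2c 64 2d 5c 5c.
Inner input = (K'⊕ipad) ∥ m = 0e 46 0e 47 36 36 ∥ 6d 7a 6b.
Inner hash: even-index sum = 298 mod 256 = 42; odd-index sum = 317 mod 256 = 61 → 2a 3d.
Outer input = (K'⊕opad) ∥ inner = 64 2c 64 2d 5c 5c ∥ 2a 3d.
Outer hash (tag): even-index sum = 334 mod 256 = 78; odd-index sum = 242 mod 256 = 242 → 4e f2.

4ef2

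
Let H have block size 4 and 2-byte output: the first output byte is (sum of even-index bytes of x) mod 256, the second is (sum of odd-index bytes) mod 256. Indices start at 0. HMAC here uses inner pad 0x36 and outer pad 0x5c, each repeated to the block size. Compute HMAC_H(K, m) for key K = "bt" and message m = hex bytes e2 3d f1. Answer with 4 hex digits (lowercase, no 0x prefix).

f739

Key "bt" = 62 74 is 2 bytes ≤ B = 4; zero-pad to 4 bytes: K' = 62 74 00 00.
K' ⊕ ipad = 54 42 36 36.  K' ⊕ opad = 3e 28 5c 5c.
Inner input = (K'⊕ipad) ∥ m = 54 42 36 36 ∥ e2 3d f1.
Inner hash: even-index sum = 605 mod 256 = 93; odd-index sum = 181 mod 256 = 181 → 5d b5.
Outer input = (K'⊕opad) ∥ inner = 3e 28 5c 5c ∥ 5d b5.
Outer hash (tag): even-index sum = 247 mod 256 = 247; odd-index sum = 313 mod 256 = 57 → f7 39.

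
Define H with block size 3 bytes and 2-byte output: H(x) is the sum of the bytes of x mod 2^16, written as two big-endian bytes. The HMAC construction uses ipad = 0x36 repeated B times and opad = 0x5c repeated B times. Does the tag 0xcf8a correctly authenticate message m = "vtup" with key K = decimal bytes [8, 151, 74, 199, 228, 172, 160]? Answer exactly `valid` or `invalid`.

invalid

Key decimal bytes [8, 151, 74, 199, 228, 172, 160] = 08 97 4a c7 e4 ac a0 is 7 bytes > B = 3, so hash it first: H(key) = 03 e0, then zero-pad to 3 bytes: K' = 03 e0 00.
K' ⊕ ipad = 35 d6 36; K' ⊕ opad = 5f bc 5c.
Inner hash: sum = 53+214+54+118+116+117+112 = 784 → 03 10.
Outer hash (recomputed tag): sum = 95+188+92+3+16 = 394 → 01 8a.
Recomputed tag = 018a; claimed = cf8a → mismatch.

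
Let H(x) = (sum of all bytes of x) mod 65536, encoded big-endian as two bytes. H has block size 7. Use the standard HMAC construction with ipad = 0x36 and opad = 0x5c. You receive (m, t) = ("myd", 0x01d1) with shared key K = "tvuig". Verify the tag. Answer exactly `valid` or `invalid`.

Key "tvuig" = 74 76 75 69 67 is 5 bytes ≤ B = 7; zero-pad to 7 bytes: K' = 74 76 75 69 67 00 00.
K' ⊕ ipad = 42 40 43 5f 51 36 36; K' ⊕ opad = 28 2a 29 35 3b 5c 5c.
Inner hash: sum = 66+64+67+95+81+54+54+109+121+100 = 811 → 03 2b.
Outer hash (recomputed tag): sum = 40+42+41+53+59+92+92+3+43 = 465 → 01 d1.
Recomputed tag = 01d1; claimed = 01d1 → match.

valid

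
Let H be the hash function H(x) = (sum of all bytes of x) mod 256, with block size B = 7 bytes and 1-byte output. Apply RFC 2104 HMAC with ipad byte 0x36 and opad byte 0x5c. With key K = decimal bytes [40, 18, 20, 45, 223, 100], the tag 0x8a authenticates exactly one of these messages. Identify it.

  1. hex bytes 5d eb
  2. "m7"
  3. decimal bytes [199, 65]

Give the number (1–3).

3

Key decimal bytes [40, 18, 20, 45, 223, 100] = 28 12 14 2d df 64 is 6 bytes ≤ B = 7; zero-pad to 7 bytes: K' = 28 12 14 2d df 64 00.
K' ⊕ ipad = 1e 24 22 1b e9 52 36; K' ⊕ opad = 74 4e 48 71 83 38 5c.
m1: inner = H(1e 24 22 1b e9 52 36 5d eb) = 38; tag = H(74 4e 48 71 83 38 5c 38) = ca
m2: inner = H(1e 24 22 1b e9 52 36 6d 37) = 94; tag = H(74 4e 48 71 83 38 5c 94) = 26
m3: inner = H(1e 24 22 1b e9 52 36 c7 41) = f8; tag = H(74 4e 48 71 83 38 5c f8) = 8a ← matches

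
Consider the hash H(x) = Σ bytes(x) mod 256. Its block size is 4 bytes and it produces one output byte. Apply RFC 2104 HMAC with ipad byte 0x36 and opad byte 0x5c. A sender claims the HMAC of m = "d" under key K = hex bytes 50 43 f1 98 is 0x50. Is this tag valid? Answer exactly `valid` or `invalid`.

valid

Key hex bytes 50 43 f1 98 is exactly B = 4 bytes: K' = 50 43 f1 98.
K' ⊕ ipad = 66 75 c7 ae; K' ⊕ opad = 0c 1f ad c4.
Inner hash: sum = 102+117+199+174+100 = 692; mod 256 = 180 → b4.
Outer hash (recomputed tag): sum = 12+31+173+196+180 = 592; mod 256 = 80 → 50.
Recomputed tag = 50; claimed = 50 → match.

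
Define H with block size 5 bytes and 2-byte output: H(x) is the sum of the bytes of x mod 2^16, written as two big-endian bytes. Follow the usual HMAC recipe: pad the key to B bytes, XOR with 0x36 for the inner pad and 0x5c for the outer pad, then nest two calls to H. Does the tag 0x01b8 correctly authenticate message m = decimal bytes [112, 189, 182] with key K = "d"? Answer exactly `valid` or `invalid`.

Key "d" = 64 is 1 byte ≤ B = 5; zero-pad to 5 bytes: K' = 64 00 00 00 00.
K' ⊕ ipad = 52 36 36 36 36; K' ⊕ opad = 38 5c 5c 5c 5c.
Inner hash: sum = 82+54+54+54+54+112+189+182 = 781 → 03 0d.
Outer hash (recomputed tag): sum = 56+92+92+92+92+3+13 = 440 → 01 b8.
Recomputed tag = 01b8; claimed = 01b8 → match.

valid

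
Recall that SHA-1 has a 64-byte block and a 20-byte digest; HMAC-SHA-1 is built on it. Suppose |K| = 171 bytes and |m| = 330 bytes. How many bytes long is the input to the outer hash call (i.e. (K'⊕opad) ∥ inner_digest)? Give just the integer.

84

Key is 171 > 64 bytes, so it is hashed to 20 bytes then zero-padded to 64: |K'| = 64.
Outer input = (K'⊕opad) ∥ H(inner) → 64 + 20 = 84 bytes.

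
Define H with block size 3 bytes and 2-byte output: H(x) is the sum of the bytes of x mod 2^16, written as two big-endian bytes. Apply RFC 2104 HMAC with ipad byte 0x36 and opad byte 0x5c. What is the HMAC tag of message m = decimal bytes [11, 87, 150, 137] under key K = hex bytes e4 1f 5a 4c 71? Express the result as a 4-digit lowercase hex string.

Key hex bytes e4 1f 5a 4c 71 is 5 bytes > B = 3, so hash it first: H(key) = 02 1a, then zero-pad to 3 bytes: K' = 02 1a 00.
K' ⊕ ipad = 34 2c 36.  K' ⊕ opad = 5e 46 5c.
Inner input = (K'⊕ipad) ∥ m = 34 2c 36 ∥ 0b 57 96 89.
Inner hash: sum = 52+44+54+11+87+150+137 = 535 → 02 17.
Outer input = (K'⊕opad) ∥ inner = 5e 46 5c ∥ 02 17.
Outer hash (tag): sum = 94+70+92+2+23 = 281 → 01 19.

0119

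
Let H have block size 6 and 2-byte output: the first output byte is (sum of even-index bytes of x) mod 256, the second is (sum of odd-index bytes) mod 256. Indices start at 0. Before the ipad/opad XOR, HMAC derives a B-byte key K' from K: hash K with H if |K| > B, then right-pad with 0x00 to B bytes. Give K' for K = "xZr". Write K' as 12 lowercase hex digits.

785a72000000

Key "xZr" = 78 5a 72 is 3 bytes ≤ B = 6; zero-pad to 6 bytes: K' = 78 5a 72 00 00 00.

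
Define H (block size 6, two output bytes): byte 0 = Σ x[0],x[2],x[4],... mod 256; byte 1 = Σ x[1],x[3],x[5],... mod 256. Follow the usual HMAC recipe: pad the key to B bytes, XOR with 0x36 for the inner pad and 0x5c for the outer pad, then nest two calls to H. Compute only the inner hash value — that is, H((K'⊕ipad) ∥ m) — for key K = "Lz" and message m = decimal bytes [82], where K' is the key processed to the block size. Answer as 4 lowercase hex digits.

Key "Lz" = 4c 7a is 2 bytes ≤ B = 6; zero-pad to 6 bytes: K' = 4c 7a 00 00 00 00.
K' ⊕ ipad = 7a 4c 36 36 36 36.
Inner input = 7a 4c 36 36 36 36 ∥ 52.
Inner hash: even-index sum = 312 mod 256 = 56; odd-index sum = 184 mod 256 = 184 → 38 b8.

38b8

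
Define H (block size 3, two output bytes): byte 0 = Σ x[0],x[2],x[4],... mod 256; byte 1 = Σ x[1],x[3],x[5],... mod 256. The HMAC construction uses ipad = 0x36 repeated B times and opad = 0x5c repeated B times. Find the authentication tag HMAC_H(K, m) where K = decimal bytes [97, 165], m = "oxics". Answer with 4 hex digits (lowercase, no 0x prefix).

Key decimal bytes [97, 165] = 61 a5 is 2 bytes ≤ B = 3; zero-pad to 3 bytes: K' = 61 a5 00.
K' ⊕ ipad = 57 93 36.  K' ⊕ opad = 3d f9 5c.
Inner input = (K'⊕ipad) ∥ m = 57 93 36 ∥ 6f 78 69 63 73.
Inner hash: even-index sum = 360 mod 256 = 104; odd-index sum = 478 mod 256 = 222 → 68 de.
Outer input = (K'⊕opad) ∥ inner = 3d f9 5c ∥ 68 de.
Outer hash (tag): even-index sum = 375 mod 256 = 119; odd-index sum = 353 mod 256 = 97 → 77 61.

7761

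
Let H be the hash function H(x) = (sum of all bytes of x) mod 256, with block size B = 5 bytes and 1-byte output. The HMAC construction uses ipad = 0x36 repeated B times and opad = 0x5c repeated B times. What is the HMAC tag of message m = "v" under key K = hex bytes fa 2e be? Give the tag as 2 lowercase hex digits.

Key hex bytes fa 2e be is 3 bytes ≤ B = 5; zero-pad to 5 bytes: K' = fa 2e be 00 00.
K' ⊕ ipad = cc 18 88 36 36.  K' ⊕ opad = a6 72 e2 5c 5c.
Inner input = (K'⊕ipad) ∥ m = cc 18 88 36 36 ∥ 76.
Inner hash: sum = 204+24+136+54+54+118 = 590; mod 256 = 78 → 4e.
Outer input = (K'⊕opad) ∥ inner = a6 72 e2 5c 5c ∥ 4e.
Outer hash (tag): sum = 166+114+226+92+92+78 = 768; mod 256 = 0 → 00.

00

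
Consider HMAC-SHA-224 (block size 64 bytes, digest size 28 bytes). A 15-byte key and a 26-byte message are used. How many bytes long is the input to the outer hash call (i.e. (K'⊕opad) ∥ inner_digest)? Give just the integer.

Key is 15 ≤ 64 bytes, zero-padded: |K'| = 64.
Outer input = (K'⊕opad) ∥ H(inner) → 64 + 28 = 92 bytes.

92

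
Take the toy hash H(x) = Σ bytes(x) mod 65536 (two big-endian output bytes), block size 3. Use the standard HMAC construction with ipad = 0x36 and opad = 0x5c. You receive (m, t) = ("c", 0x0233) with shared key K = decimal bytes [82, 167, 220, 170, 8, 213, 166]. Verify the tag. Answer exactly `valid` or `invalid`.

invalid

Key decimal bytes [82, 167, 220, 170, 8, 213, 166] = 52 a7 dc aa 08 d5 a6 is 7 bytes > B = 3, so hash it first: H(key) = 04 02, then zero-pad to 3 bytes: K' = 04 02 00.
K' ⊕ ipad = 32 34 36; K' ⊕ opad = 58 5e 5c.
Inner hash: sum = 50+52+54+99 = 255 → 00 ff.
Outer hash (recomputed tag): sum = 88+94+92+0+255 = 529 → 02 11.
Recomputed tag = 0211; claimed = 0233 → mismatch.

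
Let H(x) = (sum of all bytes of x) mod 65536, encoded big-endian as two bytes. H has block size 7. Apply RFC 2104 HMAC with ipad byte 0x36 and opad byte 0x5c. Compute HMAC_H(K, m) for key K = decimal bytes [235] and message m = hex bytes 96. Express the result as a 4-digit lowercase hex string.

Key decimal bytes [235] = eb is 1 byte ≤ B = 7; zero-pad to 7 bytes: K' = eb 00 00 00 00 00 00.
K' ⊕ ipad = dd 36 36 36 36 36 36.  K' ⊕ opad = b7 5c 5c 5c 5c 5c 5c.
Inner input = (K'⊕ipad) ∥ m = dd 36 36 36 36 36 36 ∥ 96.
Inner hash: sum = 221+54+54+54+54+54+54+150 = 695 → 02 b7.
Outer input = (K'⊕opad) ∥ inner = b7 5c 5c 5c 5c 5c 5c ∥ 02 b7.
Outer hash (tag): sum = 183+92+92+92+92+92+92+2+183 = 920 → 03 98.

0398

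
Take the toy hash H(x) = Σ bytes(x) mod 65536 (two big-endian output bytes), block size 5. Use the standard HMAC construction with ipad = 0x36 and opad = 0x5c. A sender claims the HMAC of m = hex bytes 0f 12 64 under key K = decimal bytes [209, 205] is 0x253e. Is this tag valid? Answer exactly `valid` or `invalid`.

invalid

Key decimal bytes [209, 205] = d1 cd is 2 bytes ≤ B = 5; zero-pad to 5 bytes: K' = d1 cd 00 00 00.
K' ⊕ ipad = e7 fb 36 36 36; K' ⊕ opad = 8d 91 5c 5c 5c.
Inner hash: sum = 231+251+54+54+54+15+18+100 = 777 → 03 09.
Outer hash (recomputed tag): sum = 141+145+92+92+92+3+9 = 574 → 02 3e.
Recomputed tag = 023e; claimed = 253e → mismatch.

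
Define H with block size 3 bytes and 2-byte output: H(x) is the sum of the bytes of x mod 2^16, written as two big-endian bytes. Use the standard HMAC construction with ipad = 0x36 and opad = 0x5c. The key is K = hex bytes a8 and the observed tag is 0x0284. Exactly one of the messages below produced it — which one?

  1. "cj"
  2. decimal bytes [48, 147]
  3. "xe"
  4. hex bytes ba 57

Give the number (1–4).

1

Key hex bytes a8 is 1 byte ≤ B = 3; zero-pad to 3 bytes: K' = a8 00 00.
K' ⊕ ipad = 9e 36 36; K' ⊕ opad = f4 5c 5c.
m1: inner = H(9e 36 36 63 6a) = 01 d7; tag = H(f4 5c 5c 01 d7) = 0284 ← matches
m2: inner = H(9e 36 36 30 93) = 01 cd; tag = H(f4 5c 5c 01 cd) = 027a
m3: inner = H(9e 36 36 78 65) = 01 e7; tag = H(f4 5c 5c 01 e7) = 0294
m4: inner = H(9e 36 36 ba 57) = 02 1b; tag = H(f4 5c 5c 02 1b) = 01c9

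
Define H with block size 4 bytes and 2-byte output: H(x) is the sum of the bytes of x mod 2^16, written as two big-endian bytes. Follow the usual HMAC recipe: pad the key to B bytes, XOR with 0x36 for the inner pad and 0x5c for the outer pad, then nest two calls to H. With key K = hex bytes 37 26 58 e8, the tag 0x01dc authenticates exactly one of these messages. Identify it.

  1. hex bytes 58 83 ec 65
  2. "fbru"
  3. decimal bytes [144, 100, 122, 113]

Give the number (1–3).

Key hex bytes 37 26 58 e8 is exactly B = 4 bytes: K' = 37 26 58 e8.
K' ⊕ ipad = 01 10 6e de; K' ⊕ opad = 6b 7a 04 b4.
m1: inner = H(01 10 6e de 58 83 ec 65) = 03 89; tag = H(6b 7a 04 b4 03 89) = 0229
m2: inner = H(01 10 6e de 66 62 72 75) = 03 0c; tag = H(6b 7a 04 b4 03 0c) = 01ac
m3: inner = H(01 10 6e de 90 64 7a 71) = 03 3c; tag = H(6b 7a 04 b4 03 3c) = 01dc ← matches

3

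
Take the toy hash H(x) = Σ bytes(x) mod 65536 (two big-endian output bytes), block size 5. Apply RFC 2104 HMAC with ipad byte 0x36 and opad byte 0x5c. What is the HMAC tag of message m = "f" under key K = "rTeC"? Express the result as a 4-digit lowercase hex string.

Key "rTeC" = 72 54 65 43 is 4 bytes ≤ B = 5; zero-pad to 5 bytes: K' = 72 54 65 43 00.
K' ⊕ ipad = 44 62 53 75 36.  K' ⊕ opad = 2e 08 39 1f 5c.
Inner input = (K'⊕ipad) ∥ m = 44 62 53 75 36 ∥ 66.
Inner hash: sum = 68+98+83+117+54+102 = 522 → 02 0a.
Outer input = (K'⊕opad) ∥ inner = 2e 08 39 1f 5c ∥ 02 0a.
Outer hash (tag): sum = 46+8+57+31+92+2+10 = 246 → 00 f6.

00f6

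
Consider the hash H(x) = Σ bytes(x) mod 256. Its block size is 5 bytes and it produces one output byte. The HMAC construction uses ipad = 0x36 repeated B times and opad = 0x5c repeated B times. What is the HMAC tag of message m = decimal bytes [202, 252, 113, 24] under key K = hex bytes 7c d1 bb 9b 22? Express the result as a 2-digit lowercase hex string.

a7

Key hex bytes 7c d1 bb 9b 22 is exactly B = 5 bytes: K' = 7c d1 bb 9b 22.
K' ⊕ ipad = 4a e7 8d ad 14.  K' ⊕ opad = 20 8d e7 c7 7e.
Inner input = (K'⊕ipad) ∥ m = 4a e7 8d ad 14 ∥ ca fc 71 18.
Inner hash: sum = 74+231+141+173+20+202+252+113+24 = 1230; mod 256 = 206 → ce.
Outer input = (K'⊕opad) ∥ inner = 20 8d e7 c7 7e ∥ ce.
Outer hash (tag): sum = 32+141+231+199+126+206 = 935; mod 256 = 167 → a7.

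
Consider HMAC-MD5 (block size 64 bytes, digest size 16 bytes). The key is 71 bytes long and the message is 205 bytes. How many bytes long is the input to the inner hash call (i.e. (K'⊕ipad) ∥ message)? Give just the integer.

Key is 71 > 64 bytes, so it is hashed to 16 bytes then zero-padded to 64: |K'| = 64.
Inner input = (K'⊕ipad) ∥ m → 64 + 205 = 269 bytes.

269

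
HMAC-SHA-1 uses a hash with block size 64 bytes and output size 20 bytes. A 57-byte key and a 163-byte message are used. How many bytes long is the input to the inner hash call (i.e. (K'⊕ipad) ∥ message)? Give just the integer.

Key is 57 ≤ 64 bytes, zero-padded: |K'| = 64.
Inner input = (K'⊕ipad) ∥ m → 64 + 163 = 227 bytes.

227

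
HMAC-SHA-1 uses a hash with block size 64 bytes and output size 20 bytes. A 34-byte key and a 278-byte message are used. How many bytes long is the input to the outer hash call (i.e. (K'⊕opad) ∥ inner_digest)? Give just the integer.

84

Key is 34 ≤ 64 bytes, zero-padded: |K'| = 64.
Outer input = (K'⊕opad) ∥ H(inner) → 64 + 20 = 84 bytes.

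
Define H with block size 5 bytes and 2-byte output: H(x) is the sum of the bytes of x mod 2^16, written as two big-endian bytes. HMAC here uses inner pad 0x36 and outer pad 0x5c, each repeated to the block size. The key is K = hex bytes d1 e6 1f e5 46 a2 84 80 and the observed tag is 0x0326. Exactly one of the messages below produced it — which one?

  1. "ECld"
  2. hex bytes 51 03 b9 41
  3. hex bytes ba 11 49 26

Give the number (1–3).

1

Key hex bytes d1 e6 1f e5 46 a2 84 80 is 8 bytes > B = 5, so hash it first: H(key) = 04 a7, then zero-pad to 5 bytes: K' = 04 a7 00 00 00.
K' ⊕ ipad = 32 91 36 36 36; K' ⊕ opad = 58 fb 5c 5c 5c.
m1: inner = H(32 91 36 36 36 45 43 6c 64) = 02 bd; tag = H(58 fb 5c 5c 5c 02 bd) = 0326 ← matches
m2: inner = H(32 91 36 36 36 51 03 b9 41) = 02 b3; tag = H(58 fb 5c 5c 5c 02 b3) = 031c
m3: inner = H(32 91 36 36 36 ba 11 49 26) = 02 9f; tag = H(58 fb 5c 5c 5c 02 9f) = 0308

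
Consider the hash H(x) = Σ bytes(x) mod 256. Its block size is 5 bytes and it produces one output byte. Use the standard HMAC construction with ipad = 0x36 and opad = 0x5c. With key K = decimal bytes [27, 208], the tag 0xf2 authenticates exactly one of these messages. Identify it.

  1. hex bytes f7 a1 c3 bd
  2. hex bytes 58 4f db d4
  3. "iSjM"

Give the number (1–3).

2

Key decimal bytes [27, 208] = 1b d0 is 2 bytes ≤ B = 5; zero-pad to 5 bytes: K' = 1b d0 00 00 00.
K' ⊕ ipad = 2d e6 36 36 36; K' ⊕ opad = 47 8c 5c 5c 5c.
m1: inner = H(2d e6 36 36 36 f7 a1 c3 bd) = cd; tag = H(47 8c 5c 5c 5c cd) = b4
m2: inner = H(2d e6 36 36 36 58 4f db d4) = 0b; tag = H(47 8c 5c 5c 5c 0b) = f2 ← matches
m3: inner = H(2d e6 36 36 36 69 53 6a 4d) = 28; tag = H(47 8c 5c 5c 5c 28) = 0f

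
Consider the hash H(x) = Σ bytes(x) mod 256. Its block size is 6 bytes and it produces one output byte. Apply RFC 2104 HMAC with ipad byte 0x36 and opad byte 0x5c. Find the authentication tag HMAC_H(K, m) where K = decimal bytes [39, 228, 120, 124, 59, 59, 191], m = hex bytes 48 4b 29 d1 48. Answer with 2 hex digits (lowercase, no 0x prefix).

19

Key decimal bytes [39, 228, 120, 124, 59, 59, 191] = 27 e4 78 7c 3b 3b bf is 7 bytes > B = 6, so hash it first: H(key) = 34, then zero-pad to 6 bytes: K' = 34 00 00 00 00 00.
K' ⊕ ipad = 02 36 36 36 36 36.  K' ⊕ opad = 68 5c 5c 5c 5c 5c.
Inner input = (K'⊕ipad) ∥ m = 02 36 36 36 36 36 ∥ 48 4b 29 d1 48.
Inner hash: sum = 2+54+54+54+54+54+72+75+41+209+72 = 741; mod 256 = 229 → e5.
Outer input = (K'⊕opad) ∥ inner = 68 5c 5c 5c 5c 5c ∥ e5.
Outer hash (tag): sum = 104+92+92+92+92+92+229 = 793; mod 256 = 25 → 19.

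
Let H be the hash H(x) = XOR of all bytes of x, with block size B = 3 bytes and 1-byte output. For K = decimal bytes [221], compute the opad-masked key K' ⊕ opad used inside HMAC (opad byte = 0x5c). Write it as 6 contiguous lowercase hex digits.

815c5c

Key decimal bytes [221] = dd is 1 byte ≤ B = 3; zero-pad to 3 bytes: K' = dd 00 00.
XOR each byte with 0x5c: dd⊕5c=81, 00⊕5c=5c, 00⊕5c=5c.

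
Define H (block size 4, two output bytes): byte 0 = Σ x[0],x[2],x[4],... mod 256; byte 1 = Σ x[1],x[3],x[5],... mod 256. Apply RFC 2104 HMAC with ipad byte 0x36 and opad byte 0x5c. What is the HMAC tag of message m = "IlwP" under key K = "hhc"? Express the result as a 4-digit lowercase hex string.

Key "hhc" = 68 68 63 is 3 bytes ≤ B = 4; zero-pad to 4 bytes: K' = 68 68 63 00.
K' ⊕ ipad = 5e 5e 55 36.  K' ⊕ opad = 34 34 3f 5c.
Inner input = (K'⊕ipad) ∥ m = 5e 5e 55 36 ∥ 49 6c 77 50.
Inner hash: even-index sum = 371 mod 256 = 115; odd-index sum = 336 mod 256 = 80 → 73 50.
Outer input = (K'⊕opad) ∥ inner = 34 34 3f 5c ∥ 73 50.
Outer hash (tag): even-index sum = 230 mod 256 = 230; odd-index sum = 224 mod 256 = 224 → e6 e0.

e6e0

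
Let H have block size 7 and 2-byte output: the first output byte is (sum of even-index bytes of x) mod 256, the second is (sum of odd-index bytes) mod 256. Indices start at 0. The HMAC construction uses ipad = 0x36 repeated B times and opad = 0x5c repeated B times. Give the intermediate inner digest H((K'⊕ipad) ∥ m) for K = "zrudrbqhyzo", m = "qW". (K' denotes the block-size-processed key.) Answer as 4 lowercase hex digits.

8509

Key "zrudrbqhyzo" = 7a 72 75 64 72 62 71 68 79 7a 6f is 11 bytes > B = 7, so hash it first: H(key) = ba 1a, then zero-pad to 7 bytes: K' = ba 1a 00 00 00 00 00.
K' ⊕ ipad = 8c 2c 36 36 36 36 36.
Inner input = 8c 2c 36 36 36 36 36 ∥ 71 57.
Inner hash: even-index sum = 389 mod 256 = 133; odd-index sum = 265 mod 256 = 9 → 85 09.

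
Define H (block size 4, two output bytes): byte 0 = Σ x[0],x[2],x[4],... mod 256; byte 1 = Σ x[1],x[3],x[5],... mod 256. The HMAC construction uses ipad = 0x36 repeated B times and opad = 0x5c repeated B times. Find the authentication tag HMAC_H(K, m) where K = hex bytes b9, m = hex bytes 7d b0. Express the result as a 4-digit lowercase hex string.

83d4

Key hex bytes b9 is 1 byte ≤ B = 4; zero-pad to 4 bytes: K' = b9 00 00 00.
K' ⊕ ipad = 8f 36 36 36.  K' ⊕ opad = e5 5c 5c 5c.
Inner input = (K'⊕ipad) ∥ m = 8f 36 36 36 ∥ 7d b0.
Inner hash: even-index sum = 322 mod 256 = 66; odd-index sum = 284 mod 256 = 28 → 42 1c.
Outer input = (K'⊕opad) ∥ inner = e5 5c 5c 5c ∥ 42 1c.
Outer hash (tag): even-index sum = 387 mod 256 = 131; odd-index sum = 212 mod 256 = 212 → 83 d4.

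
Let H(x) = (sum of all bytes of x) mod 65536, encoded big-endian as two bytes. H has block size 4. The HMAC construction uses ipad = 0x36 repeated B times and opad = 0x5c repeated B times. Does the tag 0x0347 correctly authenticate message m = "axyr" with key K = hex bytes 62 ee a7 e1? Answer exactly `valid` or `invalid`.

invalid

Key hex bytes 62 ee a7 e1 is exactly B = 4 bytes: K' = 62 ee a7 e1.
K' ⊕ ipad = 54 d8 91 d7; K' ⊕ opad = 3e b2 fb bd.
Inner hash: sum = 84+216+145+215+97+120+121+114 = 1112 → 04 58.
Outer hash (recomputed tag): sum = 62+178+251+189+4+88 = 772 → 03 04.
Recomputed tag = 0304; claimed = 0347 → mismatch.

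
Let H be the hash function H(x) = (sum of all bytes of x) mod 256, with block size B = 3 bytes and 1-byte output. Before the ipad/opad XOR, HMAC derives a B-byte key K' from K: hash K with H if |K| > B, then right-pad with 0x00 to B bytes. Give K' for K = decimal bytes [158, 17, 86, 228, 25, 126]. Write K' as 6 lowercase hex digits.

|K| = 6 > B = 3, so first hash the key.
H(K): sum = 158+17+86+228+25+126 = 640; mod 256 = 128 → 80.
Zero-pad H(K) = 80 to 3 bytes: K' = 80 00 00.

800000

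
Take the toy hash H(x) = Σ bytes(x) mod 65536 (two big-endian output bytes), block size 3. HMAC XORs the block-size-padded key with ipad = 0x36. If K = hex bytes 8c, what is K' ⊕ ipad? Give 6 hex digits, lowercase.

ba3636

Key hex bytes 8c is 1 byte ≤ B = 3; zero-pad to 3 bytes: K' = 8c 00 00.
XOR each byte with 0x36: 8c⊕36=ba, 00⊕36=36, 00⊕36=36.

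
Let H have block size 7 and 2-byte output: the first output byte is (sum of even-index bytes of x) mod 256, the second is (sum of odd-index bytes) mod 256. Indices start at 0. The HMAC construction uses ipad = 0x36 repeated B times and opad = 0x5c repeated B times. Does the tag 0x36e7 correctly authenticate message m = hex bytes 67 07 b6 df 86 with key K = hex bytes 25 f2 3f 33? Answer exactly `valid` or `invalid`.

Key hex bytes 25 f2 3f 33 is 4 bytes ≤ B = 7; zero-pad to 7 bytes: K' = 25 f2 3f 33 00 00 00.
K' ⊕ ipad = 13 c4 09 05 36 36 36; K' ⊕ opad = 79 ae 63 6f 5c 5c 5c.
Inner hash: even-index sum = 366 mod 256 = 110; odd-index sum = 674 mod 256 = 162 → 6e a2.
Outer hash (recomputed tag): even-index sum = 566 mod 256 = 54; odd-index sum = 487 mod 256 = 231 → 36 e7.
Recomputed tag = 36e7; claimed = 36e7 → match.

valid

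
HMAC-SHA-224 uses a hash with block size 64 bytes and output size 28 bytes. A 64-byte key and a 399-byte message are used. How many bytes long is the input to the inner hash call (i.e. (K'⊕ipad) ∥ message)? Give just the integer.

Key is 64 ≤ 64 bytes, zero-padded: |K'| = 64.
Inner input = (K'⊕ipad) ∥ m → 64 + 399 = 463 bytes.

463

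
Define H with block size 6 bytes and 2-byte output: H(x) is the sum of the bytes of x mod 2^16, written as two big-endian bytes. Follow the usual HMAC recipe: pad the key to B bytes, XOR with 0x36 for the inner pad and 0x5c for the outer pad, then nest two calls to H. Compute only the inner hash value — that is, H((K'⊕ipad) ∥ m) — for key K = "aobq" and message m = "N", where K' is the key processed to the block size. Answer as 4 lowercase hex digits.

Key "aobq" = 61 6f 62 71 is 4 bytes ≤ B = 6; zero-pad to 6 bytes: K' = 61 6f 62 71 00 00.
K' ⊕ ipad = 57 59 54 47 36 36.
Inner input = 57 59 54 47 36 36 ∥ 4e.
Inner hash: sum = 87+89+84+71+54+54+78 = 517 → 02 05.

0205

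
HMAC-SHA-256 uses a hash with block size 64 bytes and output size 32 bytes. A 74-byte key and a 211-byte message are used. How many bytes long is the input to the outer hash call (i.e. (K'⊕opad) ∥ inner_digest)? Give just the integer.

96

Key is 74 > 64 bytes, so it is hashed to 32 bytes then zero-padded to 64: |K'| = 64.
Outer input = (K'⊕opad) ∥ H(inner) → 64 + 32 = 96 bytes.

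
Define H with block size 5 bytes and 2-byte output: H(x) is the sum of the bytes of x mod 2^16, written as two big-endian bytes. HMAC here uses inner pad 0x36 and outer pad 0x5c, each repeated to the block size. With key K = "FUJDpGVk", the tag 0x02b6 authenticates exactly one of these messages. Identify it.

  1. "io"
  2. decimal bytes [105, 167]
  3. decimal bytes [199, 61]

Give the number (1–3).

1

Key "FUJDpGVk" = 46 55 4a 44 70 47 56 6b is 8 bytes > B = 5, so hash it first: H(key) = 02 a1, then zero-pad to 5 bytes: K' = 02 a1 00 00 00.
K' ⊕ ipad = 34 97 36 36 36; K' ⊕ opad = 5e fd 5c 5c 5c.
m1: inner = H(34 97 36 36 36 69 6f) = 02 45; tag = H(5e fd 5c 5c 5c 02 45) = 02b6 ← matches
m2: inner = H(34 97 36 36 36 69 a7) = 02 7d; tag = H(5e fd 5c 5c 5c 02 7d) = 02ee
m3: inner = H(34 97 36 36 36 c7 3d) = 02 71; tag = H(5e fd 5c 5c 5c 02 71) = 02e2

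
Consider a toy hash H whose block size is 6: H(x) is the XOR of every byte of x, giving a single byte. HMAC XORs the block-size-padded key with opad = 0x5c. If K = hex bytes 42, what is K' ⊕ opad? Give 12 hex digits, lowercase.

Key hex bytes 42 is 1 byte ≤ B = 6; zero-pad to 6 bytes: K' = 42 00 00 00 00 00.
XOR each byte with 0x5c: 42⊕5c=1e, 00⊕5c=5c, 00⊕5c=5c, 00⊕5c=5c, 00⊕5c=5c, 00⊕5c=5c.

1e5c5c5c5c5c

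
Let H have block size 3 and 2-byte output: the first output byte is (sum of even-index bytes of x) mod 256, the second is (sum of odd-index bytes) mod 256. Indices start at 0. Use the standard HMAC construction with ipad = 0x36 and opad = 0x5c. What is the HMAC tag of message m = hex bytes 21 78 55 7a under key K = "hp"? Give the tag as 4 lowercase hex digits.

Key "hp" = 68 70 is 2 bytes ≤ B = 3; zero-pad to 3 bytes: K' = 68 70 00.
K' ⊕ ipad = 5e 46 36.  K' ⊕ opad = 34 2c 5c.
Inner input = (K'⊕ipad) ∥ m = 5e 46 36 ∥ 21 78 55 7a.
Inner hash: even-index sum = 390 mod 256 = 134; odd-index sum = 188 mod 256 = 188 → 86 bc.
Outer input = (K'⊕opad) ∥ inner = 34 2c 5c ∥ 86 bc.
Outer hash (tag): even-index sum = 332 mod 256 = 76; odd-index sum = 178 mod 256 = 178 → 4c b2.

4cb2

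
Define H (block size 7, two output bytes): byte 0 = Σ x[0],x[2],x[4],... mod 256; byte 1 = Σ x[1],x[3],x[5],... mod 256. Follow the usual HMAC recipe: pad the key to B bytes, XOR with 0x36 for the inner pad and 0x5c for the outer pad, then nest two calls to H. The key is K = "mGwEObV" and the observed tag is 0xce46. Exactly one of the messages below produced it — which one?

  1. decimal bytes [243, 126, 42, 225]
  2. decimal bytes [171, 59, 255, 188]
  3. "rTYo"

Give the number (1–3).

Key "mGwEObV" = 6d 47 77 45 4f 62 56 is exactly B = 7 bytes: K' = 6d 47 77 45 4f 62 56.
K' ⊕ ipad = 5b 71 41 73 79 54 60; K' ⊕ opad = 31 1b 2b 19 13 3e 0a.
m1: inner = H(5b 71 41 73 79 54 60 f3 7e 2a e1) = d4 55; tag = H(31 1b 2b 19 13 3e 0a d4 55) = ce46 ← matches
m2: inner = H(5b 71 41 73 79 54 60 ab 3b ff bc) = 6c e2; tag = H(31 1b 2b 19 13 3e 0a 6c e2) = 5bde
m3: inner = H(5b 71 41 73 79 54 60 72 54 59 6f) = 38 03; tag = H(31 1b 2b 19 13 3e 0a 38 03) = 7caa

1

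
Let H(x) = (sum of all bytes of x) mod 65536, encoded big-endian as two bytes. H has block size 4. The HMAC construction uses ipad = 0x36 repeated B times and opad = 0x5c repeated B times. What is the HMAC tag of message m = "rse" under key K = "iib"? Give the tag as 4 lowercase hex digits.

0198

Key "iib" = 69 69 62 is 3 bytes ≤ B = 4; zero-pad to 4 bytes: K' = 69 69 62 00.
K' ⊕ ipad = 5f 5f 54 36.  K' ⊕ opad = 35 35 3e 5c.
Inner input = (K'⊕ipad) ∥ m = 5f 5f 54 36 ∥ 72 73 65.
Inner hash: sum = 95+95+84+54+114+115+101 = 658 → 02 92.
Outer input = (K'⊕opad) ∥ inner = 35 35 3e 5c ∥ 02 92.
Outer hash (tag): sum = 53+53+62+92+2+146 = 408 → 01 98.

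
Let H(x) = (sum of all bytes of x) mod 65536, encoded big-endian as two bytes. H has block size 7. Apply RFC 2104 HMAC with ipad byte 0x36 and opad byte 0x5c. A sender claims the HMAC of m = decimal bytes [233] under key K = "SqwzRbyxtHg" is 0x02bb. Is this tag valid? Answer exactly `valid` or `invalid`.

valid

Key "SqwzRbyxtHg" = 53 71 77 7a 52 62 79 78 74 48 67 is 11 bytes > B = 7, so hash it first: H(key) = 04 7d, then zero-pad to 7 bytes: K' = 04 7d 00 00 00 00 00.
K' ⊕ ipad = 32 4b 36 36 36 36 36; K' ⊕ opad = 58 21 5c 5c 5c 5c 5c.
Inner hash: sum = 50+75+54+54+54+54+54+233 = 628 → 02 74.
Outer hash (recomputed tag): sum = 88+33+92+92+92+92+92+2+116 = 699 → 02 bb.
Recomputed tag = 02bb; claimed = 02bb → match.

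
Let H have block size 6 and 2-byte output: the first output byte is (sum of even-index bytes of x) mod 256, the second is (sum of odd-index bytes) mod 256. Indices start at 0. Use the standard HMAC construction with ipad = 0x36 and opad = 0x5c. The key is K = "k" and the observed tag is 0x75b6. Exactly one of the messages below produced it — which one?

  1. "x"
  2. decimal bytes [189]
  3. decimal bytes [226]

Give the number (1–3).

Key "k" = 6b is 1 byte ≤ B = 6; zero-pad to 6 bytes: K' = 6b 00 00 00 00 00.
K' ⊕ ipad = 5d 36 36 36 36 36; K' ⊕ opad = 37 5c 5c 5c 5c 5c.
m1: inner = H(5d 36 36 36 36 36 78) = 41 a2; tag = H(37 5c 5c 5c 5c 5c 41 a2) = 30b6
m2: inner = H(5d 36 36 36 36 36 bd) = 86 a2; tag = H(37 5c 5c 5c 5c 5c 86 a2) = 75b6 ← matches
m3: inner = H(5d 36 36 36 36 36 e2) = ab a2; tag = H(37 5c 5c 5c 5c 5c ab a2) = 9ab6

2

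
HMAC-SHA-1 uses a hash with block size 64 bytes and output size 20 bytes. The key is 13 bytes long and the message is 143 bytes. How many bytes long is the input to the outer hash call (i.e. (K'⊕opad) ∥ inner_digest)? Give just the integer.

84

Key is 13 ≤ 64 bytes, zero-padded: |K'| = 64.
Outer input = (K'⊕opad) ∥ H(inner) → 64 + 20 = 84 bytes.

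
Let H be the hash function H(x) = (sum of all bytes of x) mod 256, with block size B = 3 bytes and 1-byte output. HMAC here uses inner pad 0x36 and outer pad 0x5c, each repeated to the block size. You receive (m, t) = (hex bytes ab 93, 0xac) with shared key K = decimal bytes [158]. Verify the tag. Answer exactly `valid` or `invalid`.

invalid

Key decimal bytes [158] = 9e is 1 byte ≤ B = 3; zero-pad to 3 bytes: K' = 9e 00 00.
K' ⊕ ipad = a8 36 36; K' ⊕ opad = c2 5c 5c.
Inner hash: sum = 168+54+54+171+147 = 594; mod 256 = 82 → 52.
Outer hash (recomputed tag): sum = 194+92+92+82 = 460; mod 256 = 204 → cc.
Recomputed tag = cc; claimed = ac → mismatch.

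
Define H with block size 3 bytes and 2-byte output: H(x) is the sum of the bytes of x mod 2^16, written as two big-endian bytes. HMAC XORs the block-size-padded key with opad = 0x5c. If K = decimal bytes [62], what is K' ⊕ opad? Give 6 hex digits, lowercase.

625c5c

Key decimal bytes [62] = 3e is 1 byte ≤ B = 3; zero-pad to 3 bytes: K' = 3e 00 00.
XOR each byte with 0x5c: 3e⊕5c=62, 00⊕5c=5c, 00⊕5c=5c.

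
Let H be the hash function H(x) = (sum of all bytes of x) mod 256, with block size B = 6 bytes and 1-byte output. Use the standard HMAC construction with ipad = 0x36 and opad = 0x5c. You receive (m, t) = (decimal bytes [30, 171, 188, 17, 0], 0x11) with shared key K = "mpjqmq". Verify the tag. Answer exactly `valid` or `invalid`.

Key "mpjqmq" = 6d 70 6a 71 6d 71 is exactly B = 6 bytes: K' = 6d 70 6a 71 6d 71.
K' ⊕ ipad = 5b 46 5c 47 5b 47; K' ⊕ opad = 31 2c 36 2d 31 2d.
Inner hash: sum = 91+70+92+71+91+71+30+171+188+17+0 = 892; mod 256 = 124 → 7c.
Outer hash (recomputed tag): sum = 49+44+54+45+49+45+124 = 410; mod 256 = 154 → 9a.
Recomputed tag = 9a; claimed = 11 → mismatch.

invalid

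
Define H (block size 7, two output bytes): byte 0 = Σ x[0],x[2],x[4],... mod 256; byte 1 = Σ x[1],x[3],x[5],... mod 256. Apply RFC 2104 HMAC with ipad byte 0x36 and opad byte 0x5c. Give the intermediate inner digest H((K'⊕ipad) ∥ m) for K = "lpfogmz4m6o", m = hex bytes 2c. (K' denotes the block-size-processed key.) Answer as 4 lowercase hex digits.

5b18

Key "lpfogmz4m6o" = 6c 70 66 6f 67 6d 7a 34 6d 36 6f is 11 bytes > B = 7, so hash it first: H(key) = 8f b6, then zero-pad to 7 bytes: K' = 8f b6 00 00 00 00 00.
K' ⊕ ipad = b9 80 36 36 36 36 36.
Inner input = b9 80 36 36 36 36 36 ∥ 2c.
Inner hash: even-index sum = 347 mod 256 = 91; odd-index sum = 280 mod 256 = 24 → 5b 18.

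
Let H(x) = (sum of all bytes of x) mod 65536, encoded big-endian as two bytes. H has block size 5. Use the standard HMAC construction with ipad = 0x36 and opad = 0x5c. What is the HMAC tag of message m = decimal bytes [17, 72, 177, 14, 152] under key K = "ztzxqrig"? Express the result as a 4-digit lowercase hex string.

0271

Key "ztzxqrig" = 7a 74 7a 78 71 72 69 67 is 8 bytes > B = 5, so hash it first: H(key) = 03 93, then zero-pad to 5 bytes: K' = 03 93 00 00 00.
K' ⊕ ipad = 35 a5 36 36 36.  K' ⊕ opad = 5f cf 5c 5c 5c.
Inner input = (K'⊕ipad) ∥ m = 35 a5 36 36 36 ∥ 11 48 b1 0e 98.
Inner hash: sum = 53+165+54+54+54+17+72+177+14+152 = 812 → 03 2c.
Outer input = (K'⊕opad) ∥ inner = 5f cf 5c 5c 5c ∥ 03 2c.
Outer hash (tag): sum = 95+207+92+92+92+3+44 = 625 → 02 71.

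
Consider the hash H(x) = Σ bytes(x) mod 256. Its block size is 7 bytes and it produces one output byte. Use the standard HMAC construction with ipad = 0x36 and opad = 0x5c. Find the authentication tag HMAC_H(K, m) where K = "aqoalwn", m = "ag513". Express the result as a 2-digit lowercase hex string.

Key "aqoalwn" = 61 71 6f 61 6c 77 6e is exactly B = 7 bytes: K' = 61 71 6f 61 6c 77 6e.
K' ⊕ ipad = 57 47 59 57 5a 41 58.  K' ⊕ opad = 3d 2d 33 3d 30 2b 32.
Inner input = (K'⊕ipad) ∥ m = 57 47 59 57 5a 41 58 ∥ 61 67 35 31 33.
Inner hash: sum = 87+71+89+87+90+65+88+97+103+53+49+51 = 930; mod 256 = 162 → a2.
Outer input = (K'⊕opad) ∥ inner = 3d 2d 33 3d 30 2b 32 ∥ a2.
Outer hash (tag): sum = 61+45+51+61+48+43+50+162 = 521; mod 256 = 9 → 09.

09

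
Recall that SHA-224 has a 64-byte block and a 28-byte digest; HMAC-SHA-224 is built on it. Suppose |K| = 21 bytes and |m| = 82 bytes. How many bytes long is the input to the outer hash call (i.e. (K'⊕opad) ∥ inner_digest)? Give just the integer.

92

Key is 21 ≤ 64 bytes, zero-padded: |K'| = 64.
Outer input = (K'⊕opad) ∥ H(inner) → 64 + 28 = 92 bytes.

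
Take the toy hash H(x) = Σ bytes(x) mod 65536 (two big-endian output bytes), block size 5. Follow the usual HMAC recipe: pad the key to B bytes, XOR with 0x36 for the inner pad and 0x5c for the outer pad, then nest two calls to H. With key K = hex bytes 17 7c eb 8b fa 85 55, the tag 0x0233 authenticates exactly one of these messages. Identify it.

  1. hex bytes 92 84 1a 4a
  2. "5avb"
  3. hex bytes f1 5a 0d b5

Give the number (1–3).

Key hex bytes 17 7c eb 8b fa 85 55 is 7 bytes > B = 5, so hash it first: H(key) = 03 dd, then zero-pad to 5 bytes: K' = 03 dd 00 00 00.
K' ⊕ ipad = 35 eb 36 36 36; K' ⊕ opad = 5f 81 5c 5c 5c.
m1: inner = H(35 eb 36 36 36 92 84 1a 4a) = 03 3c; tag = H(5f 81 5c 5c 5c 03 3c) = 0233 ← matches
m2: inner = H(35 eb 36 36 36 35 61 76 62) = 03 30; tag = H(5f 81 5c 5c 5c 03 30) = 0227
m3: inner = H(35 eb 36 36 36 f1 5a 0d b5) = 03 cf; tag = H(5f 81 5c 5c 5c 03 cf) = 02c6

1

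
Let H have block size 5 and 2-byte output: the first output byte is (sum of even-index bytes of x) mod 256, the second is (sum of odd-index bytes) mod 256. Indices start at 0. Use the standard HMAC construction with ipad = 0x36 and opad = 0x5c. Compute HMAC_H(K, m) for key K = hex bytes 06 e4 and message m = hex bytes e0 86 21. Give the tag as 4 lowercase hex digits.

1b36

Key hex bytes 06 e4 is 2 bytes ≤ B = 5; zero-pad to 5 bytes: K' = 06 e4 00 00 00.
K' ⊕ ipad = 30 d2 36 36 36.  K' ⊕ opad = 5a b8 5c 5c 5c.
Inner input = (K'⊕ipad) ∥ m = 30 d2 36 36 36 ∥ e0 86 21.
Inner hash: even-index sum = 290 mod 256 = 34; odd-index sum = 521 mod 256 = 9 → 22 09.
Outer input = (K'⊕opad) ∥ inner = 5a b8 5c 5c 5c ∥ 22 09.
Outer hash (tag): even-index sum = 283 mod 256 = 27; odd-index sum = 310 mod 256 = 54 → 1b 36.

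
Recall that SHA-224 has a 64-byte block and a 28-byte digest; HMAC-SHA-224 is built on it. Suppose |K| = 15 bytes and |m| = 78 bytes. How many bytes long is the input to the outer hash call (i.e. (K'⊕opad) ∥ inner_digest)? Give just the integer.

Key is 15 ≤ 64 bytes, zero-padded: |K'| = 64.
Outer input = (K'⊕opad) ∥ H(inner) → 64 + 28 = 92 bytes.

92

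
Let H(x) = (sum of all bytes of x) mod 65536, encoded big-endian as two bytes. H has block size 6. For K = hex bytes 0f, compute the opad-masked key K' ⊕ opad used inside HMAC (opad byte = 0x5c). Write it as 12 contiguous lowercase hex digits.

535c5c5c5c5c

Key hex bytes 0f is 1 byte ≤ B = 6; zero-pad to 6 bytes: K' = 0f 00 00 00 00 00.
XOR each byte with 0x5c: 0f⊕5c=53, 00⊕5c=5c, 00⊕5c=5c, 00⊕5c=5c, 00⊕5c=5c, 00⊕5c=5c.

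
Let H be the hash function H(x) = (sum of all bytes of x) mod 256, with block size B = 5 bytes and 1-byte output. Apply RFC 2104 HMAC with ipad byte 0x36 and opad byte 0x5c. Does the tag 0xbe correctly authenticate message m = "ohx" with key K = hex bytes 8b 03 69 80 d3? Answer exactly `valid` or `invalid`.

Key hex bytes 8b 03 69 80 d3 is exactly B = 5 bytes: K' = 8b 03 69 80 d3.
K' ⊕ ipad = bd 35 5f b6 e5; K' ⊕ opad = d7 5f 35 dc 8f.
Inner hash: sum = 189+53+95+182+229+111+104+120 = 1083; mod 256 = 59 → 3b.
Outer hash (recomputed tag): sum = 215+95+53+220+143+59 = 785; mod 256 = 17 → 11.
Recomputed tag = 11; claimed = be → mismatch.

invalid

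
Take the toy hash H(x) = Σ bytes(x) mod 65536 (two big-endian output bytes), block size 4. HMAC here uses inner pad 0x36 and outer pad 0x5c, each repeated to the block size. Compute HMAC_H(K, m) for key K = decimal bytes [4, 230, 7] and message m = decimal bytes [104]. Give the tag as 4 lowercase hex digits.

029b

Key decimal bytes [4, 230, 7] = 04 e6 07 is 3 bytes ≤ B = 4; zero-pad to 4 bytes: K' = 04 e6 07 00.
K' ⊕ ipad = 32 d0 31 36.  K' ⊕ opad = 58 ba 5b 5c.
Inner input = (K'⊕ipad) ∥ m = 32 d0 31 36 ∥ 68.
Inner hash: sum = 50+208+49+54+104 = 465 → 01 d1.
Outer input = (K'⊕opad) ∥ inner = 58 ba 5b 5c ∥ 01 d1.
Outer hash (tag): sum = 88+186+91+92+1+209 = 667 → 02 9b.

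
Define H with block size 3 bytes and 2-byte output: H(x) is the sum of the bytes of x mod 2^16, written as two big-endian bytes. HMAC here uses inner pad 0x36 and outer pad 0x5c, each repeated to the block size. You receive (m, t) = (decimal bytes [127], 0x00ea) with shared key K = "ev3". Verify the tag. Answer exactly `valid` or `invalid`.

Key "ev3" = 65 76 33 is exactly B = 3 bytes: K' = 65 76 33.
K' ⊕ ipad = 53 40 05; K' ⊕ opad = 39 2a 6f.
Inner hash: sum = 83+64+5+127 = 279 → 01 17.
Outer hash (recomputed tag): sum = 57+42+111+1+23 = 234 → 00 ea.
Recomputed tag = 00ea; claimed = 00ea → match.

valid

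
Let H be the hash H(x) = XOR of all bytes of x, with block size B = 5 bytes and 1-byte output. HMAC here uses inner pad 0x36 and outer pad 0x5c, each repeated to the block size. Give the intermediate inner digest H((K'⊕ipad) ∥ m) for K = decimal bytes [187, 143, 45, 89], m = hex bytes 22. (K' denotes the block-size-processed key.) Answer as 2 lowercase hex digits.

54

Key decimal bytes [187, 143, 45, 89] = bb 8f 2d 59 is 4 bytes ≤ B = 5; zero-pad to 5 bytes: K' = bb 8f 2d 59 00.
K' ⊕ ipad = 8d b9 1b 6f 36.
Inner input = 8d b9 1b 6f 36 ∥ 22.
Inner hash: XOR 8d⊕b9⊕1b⊕6f⊕36⊕22 = 54.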